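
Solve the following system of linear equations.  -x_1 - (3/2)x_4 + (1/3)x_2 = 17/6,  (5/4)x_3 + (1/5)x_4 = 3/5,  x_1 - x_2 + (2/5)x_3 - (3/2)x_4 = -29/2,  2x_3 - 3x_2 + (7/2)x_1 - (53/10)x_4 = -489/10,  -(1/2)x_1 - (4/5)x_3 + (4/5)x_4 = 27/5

x_1 = -6, x_2 = 4, x_3 = 0, x_4 = 3

Row-reduce the augmented matrix:
R1 ← R1 / (-1).
R3 ← R3 − 1·R1.
R4 ← R4 − 7/2·R1.
R5 ← R5 + 1/2·R1.
Swap R2 and R3.
R2 ← R2 / (-2/3).
R1 ← R1 + 1/3·R2.
R4 ← R4 + 11/6·R2.
R5 ← R5 + 1/6·R2.
R3 ← R3 / (5/4).
R1 ← R1 + 1/5·R3.
R2 ← R2 + 3/5·R3.
R4 ← R4 − 9/10·R3.
R5 ← R5 + 9/10·R3.
R4 ← R4 / (-611/250).
R1 ← R1 − 379/125·R4.
R2 ← R2 − 1149/250·R4.
R3 ← R3 − 4/25·R4.
R5 ← R5 − 611/250·R4.
R5 reduces to 0 = 0, so the extra equation is consistent.
Reading off the reduced rows gives x_1 = -6, x_2 = 4, x_3 = 0, x_4 = 3.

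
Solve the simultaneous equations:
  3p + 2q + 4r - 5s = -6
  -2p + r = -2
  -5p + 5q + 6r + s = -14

Row-reduce:
R1 ← R1 / (3).
R2 ← R2 + 2·R1.
R3 ← R3 + 5·R1.
R2 ← R2 / (4/3).
R1 ← R1 − 2/3·R2.
R3 ← R3 − 25/3·R2.
R3 ← R3 / (-41/4).
R1 ← R1 + 1/2·R3.
R2 ← R2 − 11/4·R3.
Rank is 3 with 4 unknowns, leaving s free.

infinitely many solutions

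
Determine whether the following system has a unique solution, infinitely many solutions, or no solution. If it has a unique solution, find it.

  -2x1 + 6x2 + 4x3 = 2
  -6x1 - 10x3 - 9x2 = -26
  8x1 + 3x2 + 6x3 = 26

Row-reduce:
R1 ← R1 / (-2).
R2 ← R2 + 6·R1.
R3 ← R3 − 8·R1.
R2 ← R2 / (-27).
R1 ← R1 + 3·R2.
R3 ← R3 − 27·R2.
Row 3 reduces to 0 = 2, a contradiction. The system is inconsistent.

no solution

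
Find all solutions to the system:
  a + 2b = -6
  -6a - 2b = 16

From equation 1: a = -6 − 2·b.
Substitute into equation 2 and solve: b = -2.
Then a = -2.

a = -2, b = -2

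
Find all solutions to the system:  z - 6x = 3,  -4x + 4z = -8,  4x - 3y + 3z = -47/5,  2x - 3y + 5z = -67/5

x = -1, y = -6/5, z = -3

Row-reduce the augmented matrix:
R1 ← R1 / (-6).
R2 ← R2 + 4·R1.
R3 ← R3 − 4·R1.
R4 ← R4 − 2·R1.
Swap R2 and R3.
R2 ← R2 / (-3).
R4 ← R4 + 3·R2.
R3 ← R3 / (10/3).
R1 ← R1 + 1/6·R3.
R2 ← R2 + 11/9·R3.
R4 ← R4 − 5/3·R3.
R4 reduces to 0 = 0, so the extra equation is consistent.
Reading off the reduced rows gives x = -1, y = -6/5, z = -3.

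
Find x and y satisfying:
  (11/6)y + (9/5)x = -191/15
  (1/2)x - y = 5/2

x = -3, y = -4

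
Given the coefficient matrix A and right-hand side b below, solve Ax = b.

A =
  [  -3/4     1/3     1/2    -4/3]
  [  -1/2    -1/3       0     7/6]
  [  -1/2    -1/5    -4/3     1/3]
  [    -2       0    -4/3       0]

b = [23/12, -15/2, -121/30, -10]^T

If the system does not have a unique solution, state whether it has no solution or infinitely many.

x_1 = 5, x_2 = 1, x_3 = 0, x_4 = -4

Row-reduce the augmented matrix:
R1 ← R1 / (-3/4).
R2 ← R2 + 1/2·R1.
R3 ← R3 + 1/2·R1.
R4 ← R4 + 2·R1.
R2 ← R2 / (-5/9).
R1 ← R1 + 4/9·R2.
R3 ← R3 + 19/45·R2.
R4 ← R4 + 8/9·R2.
R3 ← R3 / (-106/75).
R1 ← R1 + 2/5·R3.
R2 ← R2 − 3/5·R3.
R4 ← R4 + 32/15·R3.
R4 ← R4 / (124/159).
R1 ← R1 − 73/318·R4.
R2 ← R2 + 815/212·R4.
R3 ← R3 − 51/212·R4.
Reading off the reduced rows gives x_1 = 5, x_2 = 1, x_3 = 0, x_4 = -4.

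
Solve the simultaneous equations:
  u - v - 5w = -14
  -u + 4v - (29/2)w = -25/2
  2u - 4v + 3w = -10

no solution

Row-reduce:
R2 ← R2 + 1·R1.
R3 ← R3 − 2·R1.
R2 ← R2 / (3).
R1 ← R1 + 1·R2.
R3 ← R3 + 2·R2.
Row 3 reduces to 0 = 1/3, a contradiction. The system is inconsistent.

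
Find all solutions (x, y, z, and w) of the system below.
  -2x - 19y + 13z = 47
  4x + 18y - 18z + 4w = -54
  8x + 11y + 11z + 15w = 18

infinitely many solutions

Row-reduce:
R1 ← R1 / (-2).
R2 ← R2 − 4·R1.
R3 ← R3 − 8·R1.
R2 ← R2 / (-20).
R1 ← R1 − 19/2·R2.
R3 ← R3 + 65·R2.
R3 ← R3 / (37).
R1 ← R1 + 27/10·R3.
R2 ← R2 + 2/5·R3.
Rank is 3 with 4 unknowns, leaving w free.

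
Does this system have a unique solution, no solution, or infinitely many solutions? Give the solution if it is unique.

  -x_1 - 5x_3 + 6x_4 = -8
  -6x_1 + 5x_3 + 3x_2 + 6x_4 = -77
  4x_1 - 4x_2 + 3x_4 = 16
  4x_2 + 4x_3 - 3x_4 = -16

x_1 = 4, x_2 = -3, x_3 = -4, x_4 = -4

Row-reduce the augmented matrix:
R1 ← R1 / (-1).
R2 ← R2 + 6·R1.
R3 ← R3 − 4·R1.
R2 ← R2 / (3).
R3 ← R3 + 4·R2.
R4 ← R4 − 4·R2.
R3 ← R3 / (80/3).
R1 ← R1 − 5·R3.
R2 ← R2 − 35/3·R3.
R4 ← R4 + 128/3·R3.
R4 ← R4 / (81/5).
R1 ← R1 + 57/16·R4.
R2 ← R2 + 69/16·R4.
R3 ← R3 + 39/80·R4.
Reading off the reduced rows gives x_1 = 4, x_2 = -3, x_3 = -4, x_4 = -4.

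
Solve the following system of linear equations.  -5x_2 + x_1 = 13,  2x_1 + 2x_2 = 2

x_1 = 3, x_2 = -2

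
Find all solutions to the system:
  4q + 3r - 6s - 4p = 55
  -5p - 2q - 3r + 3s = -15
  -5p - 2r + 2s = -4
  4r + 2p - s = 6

Row-reduce the augmented matrix:
R1 ← R1 / (-4).
R2 ← R2 + 5·R1.
R3 ← R3 + 5·R1.
R4 ← R4 − 2·R1.
R2 ← R2 / (-7).
R1 ← R1 + 1·R2.
R3 ← R3 + 5·R2.
R4 ← R4 − 2·R2.
R3 ← R3 / (-13/14).
R1 ← R1 − 3/14·R3.
R2 ← R2 − 27/28·R3.
R4 ← R4 − 25/7·R3.
R4 ← R4 / (87/13).
R1 ← R1 − 6/13·R4.
R2 ← R2 − 15/26·R4.
R3 ← R3 + 28/13·R4.
Reading off the reduced rows gives p = -2, q = 2, r = 1, s = -6.

p = -2, q = 2, r = 1, s = -6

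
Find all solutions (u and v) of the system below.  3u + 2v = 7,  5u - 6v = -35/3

u = 2/3, v = 5/2

Row-reduce the augmented matrix:
R1 ← R1 / (3).
R2 ← R2 − 5·R1.
R2 ← R2 / (-28/3).
R1 ← R1 − 2/3·R2.
Reading off the reduced rows gives u = 2/3, v = 5/2.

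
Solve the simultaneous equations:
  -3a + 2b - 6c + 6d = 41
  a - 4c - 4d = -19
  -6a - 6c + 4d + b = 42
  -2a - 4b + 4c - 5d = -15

a = -3, b = -2, c = -1, d = 5

Row-reduce the augmented matrix:
R1 ← R1 / (-3).
R2 ← R2 − 1·R1.
R3 ← R3 + 6·R1.
R4 ← R4 + 2·R1.
R2 ← R2 / (2/3).
R1 ← R1 + 2/3·R2.
R3 ← R3 + 3·R2.
R4 ← R4 + 16/3·R2.
R3 ← R3 / (-21).
R1 ← R1 + 4·R3.
R2 ← R2 + 9·R3.
R4 ← R4 + 40·R3.
R4 ← R4 / (155/21).
R1 ← R1 + 16/21·R4.
R2 ← R2 − 30/7·R4.
R3 ← R3 − 17/21·R4.
Reading off the reduced rows gives a = -3, b = -2, c = -1, d = 5.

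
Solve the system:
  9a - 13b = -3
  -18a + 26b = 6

Row-reduce:
R1 ← R1 / (9).
R2 ← R2 + 18·R1.
Rank is 1 with 2 unknowns, leaving b free.

infinitely many solutions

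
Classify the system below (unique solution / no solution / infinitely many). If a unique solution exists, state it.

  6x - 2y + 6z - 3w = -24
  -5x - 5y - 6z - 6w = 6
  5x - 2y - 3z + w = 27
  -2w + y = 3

x = 3, y = 3, z = -6, w = 0

Row-reduce the augmented matrix:
R1 ← R1 / (6).
R2 ← R2 + 5·R1.
R3 ← R3 − 5·R1.
R2 ← R2 / (-20/3).
R1 ← R1 + 1/3·R2.
R3 ← R3 + 1/3·R2.
R4 ← R4 − 1·R2.
R3 ← R3 / (-159/20).
R1 ← R1 − 21/20·R3.
R2 ← R2 − 3/20·R3.
R4 ← R4 + 3/20·R3.
R4 ← R4 / (-355/106).
R1 ← R1 − 47/106·R4.
R2 ← R2 − 143/106·R4.
R3 ← R3 + 157/318·R4.
Reading off the reduced rows gives x = 3, y = 3, z = -6, w = 0.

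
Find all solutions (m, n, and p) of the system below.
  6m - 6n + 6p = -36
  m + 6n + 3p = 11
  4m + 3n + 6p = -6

no solution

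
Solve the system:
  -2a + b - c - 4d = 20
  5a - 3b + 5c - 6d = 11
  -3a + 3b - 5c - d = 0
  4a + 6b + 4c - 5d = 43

a = -5, b = 4, c = 6, d = -3

Row-reduce the augmented matrix:
R1 ← R1 / (-2).
R2 ← R2 − 5·R1.
R3 ← R3 + 3·R1.
R4 ← R4 − 4·R1.
R2 ← R2 / (-1/2).
R1 ← R1 + 1/2·R2.
R3 ← R3 − 3/2·R2.
R4 ← R4 − 8·R2.
R3 ← R3 / (4).
R1 ← R1 + 2·R3.
R2 ← R2 + 5·R3.
R4 ← R4 − 42·R3.
R4 ← R4 / (365/2).
R1 ← R1 + 7/2·R4.
R2 ← R2 + 87/4·R4.
R3 ← R3 + 43/4·R4.
Reading off the reduced rows gives a = -5, b = 4, c = 6, d = -3.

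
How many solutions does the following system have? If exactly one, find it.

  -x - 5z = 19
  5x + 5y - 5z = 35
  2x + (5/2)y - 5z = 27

infinitely many solutions

Row-reduce:
R1 ← R1 / (-1).
R2 ← R2 − 5·R1.
R3 ← R3 − 2·R1.
R2 ← R2 / (5).
R3 ← R3 − 5/2·R2.
Rank is 2 with 3 unknowns, leaving z free.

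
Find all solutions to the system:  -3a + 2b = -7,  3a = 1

a = 1/3, b = -3

Row-reduce the augmented matrix:
R1 ← R1 / (-3).
R2 ← R2 − 3·R1.
R2 ← R2 / (2).
R1 ← R1 + 2/3·R2.
Reading off the reduced rows gives a = 1/3, b = -3.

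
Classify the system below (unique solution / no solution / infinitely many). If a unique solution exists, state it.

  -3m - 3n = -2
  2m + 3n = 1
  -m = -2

no solution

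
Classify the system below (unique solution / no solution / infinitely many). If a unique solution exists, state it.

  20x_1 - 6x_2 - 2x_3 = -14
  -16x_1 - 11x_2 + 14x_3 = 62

infinitely many solutions

Row-reduce:
R1 ← R1 / (20).
R2 ← R2 + 16·R1.
R2 ← R2 / (-79/5).
R1 ← R1 + 3/10·R2.
Rank is 2 with 3 unknowns, leaving x_3 free.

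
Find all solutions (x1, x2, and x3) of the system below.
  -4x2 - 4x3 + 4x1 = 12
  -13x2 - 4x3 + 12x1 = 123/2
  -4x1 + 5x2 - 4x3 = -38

Row-reduce:
R1 ← R1 / (4).
R2 ← R2 − 12·R1.
R3 ← R3 + 4·R1.
R2 ← R2 / (-1).
R1 ← R1 + 1·R2.
R3 ← R3 − 1·R2.
Row 3 reduces to 0 = -1/2, a contradiction. The system is inconsistent.

no solution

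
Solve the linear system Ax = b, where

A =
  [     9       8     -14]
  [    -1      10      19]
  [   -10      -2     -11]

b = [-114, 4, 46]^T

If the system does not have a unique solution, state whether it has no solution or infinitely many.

x_1 = -6, x_2 = -4, x_3 = 2

Row-reduce the augmented matrix:
R1 ← R1 / (9).
R2 ← R2 + 1·R1.
R3 ← R3 + 10·R1.
R2 ← R2 / (98/9).
R1 ← R1 − 8/9·R2.
R3 ← R3 − 62/9·R2.
R3 ← R3 / (-1842/49).
R1 ← R1 + 146/49·R3.
R2 ← R2 − 157/98·R3.
Reading off the reduced rows gives x_1 = -6, x_2 = -4, x_3 = 2.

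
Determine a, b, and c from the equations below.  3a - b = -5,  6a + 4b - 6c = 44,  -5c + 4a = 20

a = 0, b = 5, c = -4

Row-reduce the augmented matrix:
R1 ← R1 / (3).
R2 ← R2 − 6·R1.
R3 ← R3 − 4·R1.
R2 ← R2 / (6).
R1 ← R1 + 1/3·R2.
R3 ← R3 − 4/3·R2.
R3 ← R3 / (-11/3).
R1 ← R1 + 1/3·R3.
R2 ← R2 + 1·R3.
Reading off the reduced rows gives a = 0, b = 5, c = -4.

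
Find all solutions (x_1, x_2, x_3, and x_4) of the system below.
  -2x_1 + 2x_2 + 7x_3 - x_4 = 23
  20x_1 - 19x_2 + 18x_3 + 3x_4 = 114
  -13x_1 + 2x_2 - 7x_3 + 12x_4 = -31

infinitely many solutions

Row-reduce:
R1 ← R1 / (-2).
R2 ← R2 − 20·R1.
R3 ← R3 + 13·R1.
R1 ← R1 + 1·R2.
R3 ← R3 + 11·R2.
R3 ← R3 / (1831/2).
R1 ← R1 − 169/2·R3.
R2 ← R2 − 88·R3.
Rank is 3 with 4 unknowns, leaving x_4 free.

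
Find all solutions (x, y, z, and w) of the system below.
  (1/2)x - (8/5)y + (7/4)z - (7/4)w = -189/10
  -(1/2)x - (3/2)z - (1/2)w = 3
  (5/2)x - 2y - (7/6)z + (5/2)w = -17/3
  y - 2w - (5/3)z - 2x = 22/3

infinitely many solutions

Row-reduce:
R1 ← R1 / (1/2).
R2 ← R2 + 1/2·R1.
R3 ← R3 − 5/2·R1.
R4 ← R4 + 2·R1.
R2 ← R2 / (-8/5).
R1 ← R1 + 16/5·R2.
R3 ← R3 − 6·R2.
R4 ← R4 + 27/5·R2.
R3 ← R3 / (-431/48).
R1 ← R1 − 3·R3.
R2 ← R2 + 5/32·R3.
R4 ← R4 − 431/96·R3.
Rank is 3 with 4 unknowns, leaving w free.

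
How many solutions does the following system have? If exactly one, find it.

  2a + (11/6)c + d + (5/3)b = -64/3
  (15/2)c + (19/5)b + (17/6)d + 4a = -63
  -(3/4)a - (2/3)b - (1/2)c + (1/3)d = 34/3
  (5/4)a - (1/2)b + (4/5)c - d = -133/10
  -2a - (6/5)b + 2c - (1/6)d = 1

Row-reduce the augmented matrix:
R1 ← R1 / (2).
R2 ← R2 − 4·R1.
R3 ← R3 + 3/4·R1.
R4 ← R4 − 5/4·R1.
R5 ← R5 + 2·R1.
R2 ← R2 / (7/15).
R1 ← R1 − 5/6·R2.
R3 ← R3 + 1/24·R2.
R4 ← R4 + 37/24·R2.
R5 ← R5 − 7/15·R2.
R3 ← R3 / (89/168).
R1 ← R1 + 83/14·R3.
R2 ← R2 − 115/14·R3.
R4 ← R4 − 3449/280·R3.
R4 ← R4 / (-182329/10680).
R1 ← R1 − 2075/267·R4.
R2 ← R2 + 3685/356·R4.
R3 ← R3 − 263/178·R4.
R5 reduces to 0 = 0, so the extra equation is consistent.
Reading off the reduced rows gives a = -4, b = -5, c = -6, d = 6.

a = -4, b = -5, c = -6, d = 6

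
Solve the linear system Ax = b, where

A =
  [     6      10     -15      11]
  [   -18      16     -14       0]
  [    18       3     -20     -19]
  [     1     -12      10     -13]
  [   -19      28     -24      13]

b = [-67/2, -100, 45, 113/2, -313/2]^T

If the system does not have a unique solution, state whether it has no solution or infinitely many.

Row-reduce the augmented matrix:
R1 ← R1 / (6).
R2 ← R2 + 18·R1.
R3 ← R3 − 18·R1.
R4 ← R4 − 1·R1.
R5 ← R5 + 19·R1.
R2 ← R2 / (46).
R1 ← R1 − 5/3·R2.
R3 ← R3 + 27·R2.
R4 ← R4 + 41/3·R2.
R5 ← R5 − 179/3·R2.
R3 ← R3 / (-443/46).
R1 ← R1 + 25/69·R3.
R2 ← R2 + 59/46·R3.
R4 ← R4 + 347/69·R3.
R5 ← R5 − 347/69·R3.
R4 ← R4 / (15962/1329).
R1 ← R1 − 2479/1329·R4.
R2 ← R2 − 2243/443·R4.
R3 ← R3 − 1501/443·R4.
R5 ← R5 + 15962/1329·R4.
R5 reduces to 0 = 0, so the extra equation is consistent.
Reading off the reduced rows gives x_1 = 5/2, x_2 = -3, x_3 = 1/2, x_4 = -1.

x_1 = 5/2, x_2 = -3, x_3 = 1/2, x_4 = -1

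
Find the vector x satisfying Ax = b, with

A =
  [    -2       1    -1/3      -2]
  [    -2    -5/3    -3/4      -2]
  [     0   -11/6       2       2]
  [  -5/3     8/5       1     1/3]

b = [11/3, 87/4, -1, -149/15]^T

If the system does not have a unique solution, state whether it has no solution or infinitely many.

Row-reduce the augmented matrix:
R1 ← R1 / (-2).
R2 ← R2 + 2·R1.
R4 ← R4 + 5/3·R1.
R2 ← R2 / (-8/3).
R1 ← R1 + 1/2·R2.
R3 ← R3 + 11/6·R2.
R4 ← R4 − 23/30·R2.
R3 ← R3 / (439/192).
R1 ← R1 − 47/192·R3.
R2 ← R2 − 5/32·R3.
R4 ← R4 − 667/576·R3.
R4 ← R4 / (1300/1317).
R1 ← R1 − 345/439·R4.
R2 ← R2 + 60/439·R4.
R3 ← R3 − 384/439·R4.
Reading off the reduced rows gives x_1 = -3, x_2 = -6, x_3 = -5, x_4 = -1.

x_1 = -3, x_2 = -6, x_3 = -5, x_4 = -1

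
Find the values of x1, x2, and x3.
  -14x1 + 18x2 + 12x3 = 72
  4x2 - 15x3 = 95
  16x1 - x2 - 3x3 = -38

Row-reduce the augmented matrix:
R1 ← R1 / (-14).
R3 ← R3 − 16·R1.
R2 ← R2 / (4).
R1 ← R1 + 9/7·R2.
R3 ← R3 − 137/7·R2.
R3 ← R3 / (2355/28).
R1 ← R1 + 159/28·R3.
R2 ← R2 + 15/4·R3.
Reading off the reduced rows gives x1 = -3, x2 = 5, x3 = -5.

x1 = -3, x2 = 5, x3 = -5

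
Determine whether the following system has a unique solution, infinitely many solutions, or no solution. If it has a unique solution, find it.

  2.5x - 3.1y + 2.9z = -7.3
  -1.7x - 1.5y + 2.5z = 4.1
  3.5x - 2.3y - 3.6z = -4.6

x = -3, y = -1, z = -1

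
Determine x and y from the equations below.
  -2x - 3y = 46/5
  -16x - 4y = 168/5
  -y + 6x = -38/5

Row-reduce the augmented matrix:
R1 ← R1 / (-2).
R2 ← R2 + 16·R1.
R3 ← R3 − 6·R1.
R2 ← R2 / (20).
R1 ← R1 − 3/2·R2.
R3 ← R3 + 10·R2.
R3 reduces to 0 = 0, so the extra equation is consistent.
Reading off the reduced rows gives x = -8/5, y = -2.

x = -8/5, y = -2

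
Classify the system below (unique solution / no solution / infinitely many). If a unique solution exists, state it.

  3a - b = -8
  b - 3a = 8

infinitely many solutions

Row-reduce:
R1 ← R1 / (3).
R2 ← R2 + 3·R1.
Rank is 1 with 2 unknowns, leaving b free.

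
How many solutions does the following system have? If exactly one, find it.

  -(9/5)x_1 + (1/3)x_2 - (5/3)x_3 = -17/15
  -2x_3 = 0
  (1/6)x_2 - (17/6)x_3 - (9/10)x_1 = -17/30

Row-reduce:
R1 ← R1 / (-9/5).
R3 ← R3 + 9/10·R1.
R2 ← R2 / (-2).
R1 ← R1 − 25/27·R2.
R3 ← R3 + 2·R2.
Rank is 2 with 3 unknowns, leaving x_2 free.

infinitely many solutions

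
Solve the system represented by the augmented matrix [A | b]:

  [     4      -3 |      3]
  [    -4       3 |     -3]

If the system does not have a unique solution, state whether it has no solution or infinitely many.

infinitely many solutions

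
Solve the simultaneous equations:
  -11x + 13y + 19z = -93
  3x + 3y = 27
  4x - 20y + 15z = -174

x = 4, y = 5, z = -6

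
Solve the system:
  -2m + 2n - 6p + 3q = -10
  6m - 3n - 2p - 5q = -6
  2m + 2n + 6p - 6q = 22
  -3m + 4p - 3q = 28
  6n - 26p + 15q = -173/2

Row-reduce:
R1 ← R1 / (-2).
R2 ← R2 − 6·R1.
R3 ← R3 − 2·R1.
R4 ← R4 + 3·R1.
R2 ← R2 / (3).
R1 ← R1 + 1·R2.
R3 ← R3 − 4·R2.
R4 ← R4 + 3·R2.
R5 ← R5 − 6·R2.
R3 ← R3 / (80/3).
R1 ← R1 + 11/3·R3.
R2 ← R2 + 20/3·R3.
R4 ← R4 + 7·R3.
R5 ← R5 − 14·R3.
R4 ← R4 / (-91/16).
R1 ← R1 + 21/16·R4.
R2 ← R2 + 3/4·R4.
R3 ← R3 + 5/16·R4.
R5 ← R5 − 91/8·R4.
Row 5 reduces to 0 = -1/2, a contradiction. The system is inconsistent.

no solution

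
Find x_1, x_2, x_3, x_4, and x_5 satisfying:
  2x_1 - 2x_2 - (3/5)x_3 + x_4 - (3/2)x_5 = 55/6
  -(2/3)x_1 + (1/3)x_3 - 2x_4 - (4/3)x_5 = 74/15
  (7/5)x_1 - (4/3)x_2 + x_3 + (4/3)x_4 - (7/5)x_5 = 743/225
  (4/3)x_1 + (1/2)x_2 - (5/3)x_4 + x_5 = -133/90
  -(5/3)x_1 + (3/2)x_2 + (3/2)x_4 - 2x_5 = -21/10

x_1 = 0, x_2 = -3, x_3 = -2, x_4 = -4/3, x_5 = -11/5

Row-reduce the augmented matrix:
R1 ← R1 / (2).
R2 ← R2 + 2/3·R1.
R3 ← R3 − 7/5·R1.
R4 ← R4 − 4/3·R1.
R5 ← R5 + 5/3·R1.
R2 ← R2 / (-2/3).
R1 ← R1 + 1·R2.
R3 ← R3 − 1/15·R2.
R4 ← R4 − 11/6·R2.
R5 ← R5 + 1/6·R2.
R3 ← R3 / (43/30).
R1 ← R1 + 1/2·R3.
R2 ← R2 + 1/5·R3.
R4 ← R4 − 23/30·R3.
R5 ← R5 + 8/15·R3.
R4 ← R4 / (-6163/860).
R1 ← R1 − 136/43·R4.
R2 ← R2 − 1103/430·R4.
R3 ← R3 − 14/43·R4.
R5 ← R5 − 7543/2580·R4.
R5 ← R5 / (-304303/73956).
R1 ← R1 − 3682/6163·R5.
R2 ← R2 − 10409/6163·R5.
R3 ← R3 + 3065/6163·R5.
R4 ← R4 − 4741/12326·R5.
Reading off the reduced rows gives x_1 = 0, x_2 = -3, x_3 = -2, x_4 = -4/3, x_5 = -11/5.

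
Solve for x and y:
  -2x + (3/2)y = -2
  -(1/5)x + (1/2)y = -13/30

x = 1/2, y = -2/3

Row-reduce the augmented matrix:
R1 ← R1 / (-2).
R2 ← R2 + 1/5·R1.
R2 ← R2 / (7/20).
R1 ← R1 + 3/4·R2.
Reading off the reduced rows gives x = 1/2, y = -2/3.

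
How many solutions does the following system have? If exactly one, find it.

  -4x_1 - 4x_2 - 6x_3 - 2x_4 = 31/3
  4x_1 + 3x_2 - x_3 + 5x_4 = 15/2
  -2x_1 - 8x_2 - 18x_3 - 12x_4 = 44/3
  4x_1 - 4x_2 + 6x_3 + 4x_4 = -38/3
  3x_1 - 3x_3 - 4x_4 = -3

x_1 = -1, x_2 = 2/3, x_3 = -2, x_4 = 3/2

Row-reduce the augmented matrix:
R1 ← R1 / (-4).
R2 ← R2 − 4·R1.
R3 ← R3 + 2·R1.
R4 ← R4 − 4·R1.
R5 ← R5 − 3·R1.
R2 ← R2 / (-1).
R1 ← R1 − 1·R2.
R3 ← R3 + 6·R2.
R4 ← R4 + 8·R2.
R5 ← R5 + 3·R2.
R3 ← R3 / (27).
R1 ← R1 + 11/2·R3.
R2 ← R2 − 7·R3.
R4 ← R4 − 56·R3.
R5 ← R5 − 27/2·R3.
R4 ← R4 / (1030/27).
R1 ← R1 + 65/27·R4.
R2 ← R2 − 122/27·R4.
R3 ← R3 + 29/27·R4.
R5 reduces to 0 = 0, so the extra equation is consistent.
Reading off the reduced rows gives x_1 = -1, x_2 = 2/3, x_3 = -2, x_4 = 3/2.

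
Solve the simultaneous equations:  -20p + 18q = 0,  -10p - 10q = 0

p = 0, q = 0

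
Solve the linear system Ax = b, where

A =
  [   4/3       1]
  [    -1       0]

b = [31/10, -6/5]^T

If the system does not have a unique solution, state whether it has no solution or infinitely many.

Row-reduce the augmented matrix:
R1 ← R1 / (4/3).
R2 ← R2 + 1·R1.
R2 ← R2 / (3/4).
R1 ← R1 − 3/4·R2.
Reading off the reduced rows gives x_1 = 6/5, x_2 = 3/2.

x_1 = 6/5, x_2 = 3/2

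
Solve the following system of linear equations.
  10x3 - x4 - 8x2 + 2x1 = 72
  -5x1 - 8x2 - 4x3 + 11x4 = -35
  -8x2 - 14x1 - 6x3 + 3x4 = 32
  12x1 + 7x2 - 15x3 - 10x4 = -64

Row-reduce the augmented matrix:
R1 ← R1 / (2).
R2 ← R2 + 5·R1.
R3 ← R3 + 14·R1.
R4 ← R4 − 12·R1.
R2 ← R2 / (-28).
R1 ← R1 + 4·R2.
R3 ← R3 + 64·R2.
R4 ← R4 − 55·R2.
R3 ← R3 / (16).
R1 ← R1 − 2·R3.
R2 ← R2 + 3/4·R3.
R4 ← R4 + 135/4·R3.
R4 ← R4 / (-4113/112).
R1 ← R1 − 17/14·R4.
R2 ← R2 + 157/112·R4.
R3 ← R3 + 41/28·R4.
Reading off the reduced rows gives x1 = -3, x2 = -4, x3 = 4, x4 = -6.

x1 = -3, x2 = -4, x3 = 4, x4 = -6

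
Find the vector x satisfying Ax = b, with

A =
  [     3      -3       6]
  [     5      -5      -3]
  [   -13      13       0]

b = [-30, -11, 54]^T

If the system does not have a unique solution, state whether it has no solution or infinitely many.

Row-reduce:
R1 ← R1 / (3).
R2 ← R2 − 5·R1.
R3 ← R3 + 13·R1.
R2 ← R2 / (-13).
R1 ← R1 − 2·R2.
R3 ← R3 − 26·R2.
Row 3 reduces to 0 = 2, a contradiction. The system is inconsistent.

no solution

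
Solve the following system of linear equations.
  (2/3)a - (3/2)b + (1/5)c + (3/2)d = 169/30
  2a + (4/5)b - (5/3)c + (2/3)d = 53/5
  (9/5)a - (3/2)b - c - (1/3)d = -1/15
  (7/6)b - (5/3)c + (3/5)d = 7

a = 2, b = 2, c = -1, d = 5

Row-reduce the augmented matrix:
R1 ← R1 / (2/3).
R2 ← R2 − 2·R1.
R3 ← R3 − 9/5·R1.
R2 ← R2 / (53/10).
R1 ← R1 + 9/4·R2.
R3 ← R3 − 51/20·R2.
R4 ← R4 − 7/6·R2.
R3 ← R3 / (-1191/2650).
R1 ← R1 + 351/530·R3.
R2 ← R2 + 68/159·R3.
R4 ← R4 + 557/477·R3.
R4 ← R4 / (2585617/321570).
R1 ← R1 − 3465/794·R4.
R2 ← R2 − 18145/10719·R4.
R3 ← R3 − 20185/3573·R4.
Reading off the reduced rows gives a = 2, b = 2, c = -1, d = 5.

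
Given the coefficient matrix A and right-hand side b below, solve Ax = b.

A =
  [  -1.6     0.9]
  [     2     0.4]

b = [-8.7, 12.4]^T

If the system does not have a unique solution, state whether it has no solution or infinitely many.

x_1 = 6, x_2 = 1

Row-reduce the augmented matrix:
R1 ← R1 / (-8/5).
R2 ← R2 − 2·R1.
R2 ← R2 / (61/40).
R1 ← R1 + 9/16·R2.
Reading off the reduced rows gives x_1 = 6, x_2 = 1.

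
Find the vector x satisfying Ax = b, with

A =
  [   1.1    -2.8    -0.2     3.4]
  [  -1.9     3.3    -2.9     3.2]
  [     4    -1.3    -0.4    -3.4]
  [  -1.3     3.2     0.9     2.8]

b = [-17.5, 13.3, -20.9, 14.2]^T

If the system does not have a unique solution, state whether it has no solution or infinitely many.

Row-reduce the augmented matrix:
R1 ← R1 / (11/10).
R2 ← R2 + 19/10·R1.
R3 ← R3 − 4·R1.
R4 ← R4 + 13/10·R1.
R2 ← R2 / (-169/110).
R1 ← R1 + 28/11·R2.
R3 ← R3 − 977/110·R2.
R4 ← R4 + 6/55·R2.
R3 ← R3 / (-6231/338).
R1 ← R1 − 878/169·R3.
R2 ← R2 − 357/169·R3.
R4 ← R4 − 1511/1690·R3.
R4 ← R4 / (7993/1005).
R1 ← R1 + 322/201·R4.
R2 ← R2 + 114/67·R4.
R3 ← R3 + 400/201·R4.
Reading off the reduced rows gives x_1 = -5, x_2 = 3, x_3 = 1, x_4 = -1.

x_1 = -5, x_2 = 3, x_3 = 1, x_4 = -1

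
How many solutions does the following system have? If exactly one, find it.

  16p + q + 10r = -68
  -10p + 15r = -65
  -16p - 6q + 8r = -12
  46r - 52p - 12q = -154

p = -1, q = -2, r = -5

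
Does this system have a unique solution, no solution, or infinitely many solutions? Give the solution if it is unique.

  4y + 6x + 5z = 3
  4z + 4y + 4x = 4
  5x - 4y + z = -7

x = -2, y = 0, z = 3

Row-reduce the augmented matrix:
R1 ← R1 / (6).
R2 ← R2 − 4·R1.
R3 ← R3 − 5·R1.
R2 ← R2 / (4/3).
R1 ← R1 − 2/3·R2.
R3 ← R3 + 22/3·R2.
R3 ← R3 / (1/2).
R1 ← R1 − 1/2·R3.
R2 ← R2 − 1/2·R3.
Reading off the reduced rows gives x = -2, y = 0, z = 3.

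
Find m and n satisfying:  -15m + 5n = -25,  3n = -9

m = 2/3, n = -3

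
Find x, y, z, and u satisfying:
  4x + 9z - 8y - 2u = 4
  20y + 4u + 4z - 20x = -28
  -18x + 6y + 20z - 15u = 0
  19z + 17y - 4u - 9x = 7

x = 2, y = 1, z = 0, u = -2

Row-reduce the augmented matrix:
R1 ← R1 / (4).
R2 ← R2 + 20·R1.
R3 ← R3 + 18·R1.
R4 ← R4 + 9·R1.
R2 ← R2 / (-20).
R1 ← R1 + 2·R2.
R3 ← R3 + 30·R2.
R4 ← R4 + 1·R2.
R3 ← R3 / (-13).
R1 ← R1 + 53/20·R3.
R2 ← R2 + 49/20·R3.
R4 ← R4 − 184/5·R3.
R4 ← R4 / (-3293/65).
R1 ← R1 − 821/260·R4.
R2 ← R2 − 813/260·R4.
R3 ← R3 − 15/13·R4.
Reading off the reduced rows gives x = 2, y = 1, z = 0, u = -2.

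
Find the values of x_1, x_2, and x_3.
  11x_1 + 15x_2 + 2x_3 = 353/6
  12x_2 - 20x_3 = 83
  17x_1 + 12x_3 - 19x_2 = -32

Row-reduce the augmented matrix:
R1 ← R1 / (11).
R3 ← R3 − 17·R1.
R2 ← R2 / (12).
R1 ← R1 − 15/11·R2.
R3 ← R3 + 464/11·R2.
R3 ← R3 / (-2026/33).
R1 ← R1 − 27/11·R3.
R2 ← R2 + 5/3·R3.
Reading off the reduced rows gives x_1 = 8/3, x_2 = 7/3, x_3 = -11/4.

x_1 = 8/3, x_2 = 7/3, x_3 = -11/4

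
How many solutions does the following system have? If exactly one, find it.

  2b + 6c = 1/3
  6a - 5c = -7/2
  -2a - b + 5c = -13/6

Row-reduce the augmented matrix:
Swap R1 and R2.
R1 ← R1 / (6).
R3 ← R3 + 2·R1.
R2 ← R2 / (2).
R3 ← R3 + 1·R2.
R3 ← R3 / (19/3).
R1 ← R1 + 5/6·R3.
R2 ← R2 − 3·R3.
Reading off the reduced rows gives a = -1, b = 5/3, c = -1/2.

a = -1, b = 5/3, c = -1/2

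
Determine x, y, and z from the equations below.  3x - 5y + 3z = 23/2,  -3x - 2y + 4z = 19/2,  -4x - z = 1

x = -1/2, y = -2, z = 1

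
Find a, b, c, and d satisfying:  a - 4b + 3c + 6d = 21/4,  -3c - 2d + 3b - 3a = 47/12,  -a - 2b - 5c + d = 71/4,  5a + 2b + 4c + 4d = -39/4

Row-reduce the augmented matrix:
R2 ← R2 + 3·R1.
R3 ← R3 + 1·R1.
R4 ← R4 − 5·R1.
R2 ← R2 / (-9).
R1 ← R1 + 4·R2.
R3 ← R3 + 6·R2.
R4 ← R4 − 22·R2.
R3 ← R3 / (-6).
R1 ← R1 − 1/3·R3.
R2 ← R2 + 2/3·R3.
R4 ← R4 − 11/3·R3.
R4 ← R4 / (587/54).
R1 ← R1 + 71/54·R4.
R2 ← R2 + 37/27·R4.
R3 ← R3 − 11/18·R4.
Reading off the reduced rows gives a = -3/4, b = -1, c = -8/3, d = 5/3.

a = -3/4, b = -1, c = -8/3, d = 5/3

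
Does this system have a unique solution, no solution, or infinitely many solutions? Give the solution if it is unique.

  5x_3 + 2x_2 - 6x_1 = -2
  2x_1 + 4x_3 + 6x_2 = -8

infinitely many solutions

Row-reduce:
R1 ← R1 / (-6).
R2 ← R2 − 2·R1.
R2 ← R2 / (20/3).
R1 ← R1 + 1/3·R2.
Rank is 2 with 3 unknowns, leaving x_3 free.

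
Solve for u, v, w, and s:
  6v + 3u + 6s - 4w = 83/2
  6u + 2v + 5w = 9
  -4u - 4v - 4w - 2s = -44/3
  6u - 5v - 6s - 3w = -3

Row-reduce the augmented matrix:
R1 ← R1 / (3).
R2 ← R2 − 6·R1.
R3 ← R3 + 4·R1.
R4 ← R4 − 6·R1.
R2 ← R2 / (-10).
R1 ← R1 − 2·R2.
R3 ← R3 − 4·R2.
R4 ← R4 + 17·R2.
R3 ← R3 / (-62/15).
R1 ← R1 − 19/15·R3.
R2 ← R2 + 13/10·R3.
R4 ← R4 + 171/10·R3.
R4 ← R4 / (-159/62).
R1 ← R1 + 1/31·R4.
R2 ← R2 − 51/62·R4.
R3 ← R3 + 9/31·R4.
Reading off the reduced rows gives u = 5/2, v = 2, w = -2, s = 7/3.

u = 5/2, v = 2, w = -2, s = 7/3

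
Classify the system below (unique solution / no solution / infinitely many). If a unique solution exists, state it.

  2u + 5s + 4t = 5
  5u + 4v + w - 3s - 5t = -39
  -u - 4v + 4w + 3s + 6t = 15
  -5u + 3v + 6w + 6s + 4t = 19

infinitely many solutions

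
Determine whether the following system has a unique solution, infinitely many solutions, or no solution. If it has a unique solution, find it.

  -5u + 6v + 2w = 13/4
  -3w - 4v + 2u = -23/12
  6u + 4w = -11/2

u = -7/4, v = -4/3, w = 5/4

Row-reduce the augmented matrix:
R1 ← R1 / (-5).
R2 ← R2 − 2·R1.
R3 ← R3 − 6·R1.
R2 ← R2 / (-8/5).
R1 ← R1 + 6/5·R2.
R3 ← R3 − 36/5·R2.
R3 ← R3 / (-7/2).
R1 ← R1 − 5/4·R3.
R2 ← R2 − 11/8·R3.
Reading off the reduced rows gives u = -7/4, v = -4/3, w = 5/4.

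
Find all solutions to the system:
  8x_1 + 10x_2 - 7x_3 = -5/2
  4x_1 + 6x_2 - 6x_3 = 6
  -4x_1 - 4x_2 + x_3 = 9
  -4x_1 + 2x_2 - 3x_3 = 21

no solution

Row-reduce:
R1 ← R1 / (8).
R2 ← R2 − 4·R1.
R3 ← R3 + 4·R1.
R4 ← R4 + 4·R1.
R1 ← R1 − 5/4·R2.
R3 ← R3 − 1·R2.
R4 ← R4 − 7·R2.
Swap R3 and R4.
R3 ← R3 / (11).
R1 ← R1 − 9/4·R3.
R2 ← R2 + 5/2·R3.
Row 4 reduces to 0 = 1/2, a contradiction. The system is inconsistent.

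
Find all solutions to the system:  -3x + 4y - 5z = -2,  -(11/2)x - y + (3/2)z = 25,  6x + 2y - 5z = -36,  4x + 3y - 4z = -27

no solution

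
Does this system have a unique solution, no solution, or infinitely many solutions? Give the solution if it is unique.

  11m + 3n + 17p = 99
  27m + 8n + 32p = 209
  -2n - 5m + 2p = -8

no solution

Row-reduce:
R1 ← R1 / (11).
R2 ← R2 − 27·R1.
R3 ← R3 + 5·R1.
R2 ← R2 / (7/11).
R1 ← R1 − 3/11·R2.
R3 ← R3 + 7/11·R2.
Row 3 reduces to 0 = 3, a contradiction. The system is inconsistent.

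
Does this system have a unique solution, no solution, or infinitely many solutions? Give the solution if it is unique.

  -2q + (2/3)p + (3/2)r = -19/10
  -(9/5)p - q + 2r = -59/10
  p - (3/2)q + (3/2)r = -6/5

Row-reduce the augmented matrix:
R1 ← R1 / (2/3).
R2 ← R2 + 9/5·R1.
R3 ← R3 − 1·R1.
R2 ← R2 / (-32/5).
R1 ← R1 + 3·R2.
R3 ← R3 − 3/2·R2.
R3 ← R3 / (171/256).
R1 ← R1 + 75/128·R3.
R2 ← R2 + 121/128·R3.
Reading off the reduced rows gives p = 3/2, q = 2/5, r = -7/5.

p = 3/2, q = 2/5, r = -7/5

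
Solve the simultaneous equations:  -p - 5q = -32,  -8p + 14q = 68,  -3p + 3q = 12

p = 2, q = 6

Row-reduce the augmented matrix:
R1 ← R1 / (-1).
R2 ← R2 + 8·R1.
R3 ← R3 + 3·R1.
R2 ← R2 / (54).
R1 ← R1 − 5·R2.
R3 ← R3 − 18·R2.
R3 reduces to 0 = 0, so the extra equation is consistent.
Reading off the reduced rows gives p = 2, q = 6.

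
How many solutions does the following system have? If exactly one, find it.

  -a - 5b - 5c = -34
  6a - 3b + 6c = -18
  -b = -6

Row-reduce the augmented matrix:
R1 ← R1 / (-1).
R2 ← R2 − 6·R1.
R2 ← R2 / (-33).
R1 ← R1 − 5·R2.
R3 ← R3 + 1·R2.
R3 ← R3 / (8/11).
R1 ← R1 − 15/11·R3.
R2 ← R2 − 8/11·R3.
Reading off the reduced rows gives a = -1, b = 6, c = 1.

a = -1, b = 6, c = 1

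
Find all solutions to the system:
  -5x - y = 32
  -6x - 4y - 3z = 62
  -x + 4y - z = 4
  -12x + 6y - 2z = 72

x = -6, y = -2, z = -6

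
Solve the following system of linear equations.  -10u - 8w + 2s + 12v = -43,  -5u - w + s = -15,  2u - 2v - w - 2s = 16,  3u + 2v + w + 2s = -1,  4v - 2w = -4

Row-reduce:
R1 ← R1 / (-10).
R2 ← R2 + 5·R1.
R3 ← R3 − 2·R1.
R4 ← R4 − 3·R1.
R2 ← R2 / (-6).
R1 ← R1 + 6/5·R2.
R3 ← R3 − 2/5·R2.
R4 ← R4 − 28/5·R2.
R5 ← R5 − 4·R2.
R3 ← R3 / (-12/5).
R1 ← R1 − 1/5·R3.
R2 ← R2 + 1/2·R3.
R4 ← R4 − 7/5·R3.
R4 ← R4 / (5/3).
R1 ← R1 + 1/3·R4.
R2 ← R2 − 1/3·R4.
R3 ← R3 − 2/3·R4.
Row 5 reduces to 0 = 1/3, a contradiction. The system is inconsistent.

no solution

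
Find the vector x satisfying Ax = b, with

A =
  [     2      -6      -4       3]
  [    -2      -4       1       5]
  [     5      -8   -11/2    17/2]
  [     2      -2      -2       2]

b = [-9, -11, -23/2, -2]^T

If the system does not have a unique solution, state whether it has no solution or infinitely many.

infinitely many solutions

Row-reduce:
R1 ← R1 / (2).
R2 ← R2 + 2·R1.
R3 ← R3 − 5·R1.
R4 ← R4 − 2·R1.
R2 ← R2 / (-10).
R1 ← R1 + 3·R2.
R3 ← R3 − 7·R2.
R4 ← R4 − 4·R2.
R3 ← R3 / (12/5).
R1 ← R1 + 11/10·R3.
R2 ← R2 − 3/10·R3.
R4 ← R4 − 4/5·R3.
Rank is 3 with 4 unknowns, leaving x_4 free.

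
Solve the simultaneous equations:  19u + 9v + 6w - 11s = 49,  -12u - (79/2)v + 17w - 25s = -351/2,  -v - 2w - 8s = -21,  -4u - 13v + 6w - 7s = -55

Row-reduce:
R1 ← R1 / (19).
R2 ← R2 + 12·R1.
R4 ← R4 + 4·R1.
R2 ← R2 / (-1285/38).
R1 ← R1 − 9/19·R2.
R3 ← R3 + 1·R2.
R4 ← R4 + 211/19·R2.
R3 ← R3 / (-672/257).
R1 ← R1 − 156/257·R3.
R2 ← R2 + 158/257·R3.
R4 ← R4 − 112/257·R3.
Rank is 3 with 4 unknowns, leaving s free.

infinitely many solutions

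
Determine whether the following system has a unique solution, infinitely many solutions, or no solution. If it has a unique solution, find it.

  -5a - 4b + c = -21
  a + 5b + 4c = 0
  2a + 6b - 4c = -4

a = 6, b = -2, c = 1

Row-reduce the augmented matrix:
R1 ← R1 / (-5).
R2 ← R2 − 1·R1.
R3 ← R3 − 2·R1.
R2 ← R2 / (21/5).
R1 ← R1 − 4/5·R2.
R3 ← R3 − 22/5·R2.
R3 ← R3 / (-8).
R1 ← R1 + 1·R3.
R2 ← R2 − 1·R3.
Reading off the reduced rows gives a = 6, b = -2, c = 1.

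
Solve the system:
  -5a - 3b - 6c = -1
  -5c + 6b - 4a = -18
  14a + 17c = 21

Row-reduce:
R1 ← R1 / (-5).
R2 ← R2 + 4·R1.
R3 ← R3 − 14·R1.
R2 ← R2 / (42/5).
R1 ← R1 − 3/5·R2.
R3 ← R3 + 42/5·R2.
Row 3 reduces to 0 = 1, a contradiction. The system is inconsistent.

no solution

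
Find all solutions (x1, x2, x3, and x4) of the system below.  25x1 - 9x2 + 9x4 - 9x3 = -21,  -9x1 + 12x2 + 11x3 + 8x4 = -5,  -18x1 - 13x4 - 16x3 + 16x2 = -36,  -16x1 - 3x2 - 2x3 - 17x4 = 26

infinitely many solutions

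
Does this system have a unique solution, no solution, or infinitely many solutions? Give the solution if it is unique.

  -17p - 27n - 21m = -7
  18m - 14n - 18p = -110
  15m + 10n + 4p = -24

infinitely many solutions

Row-reduce:
R1 ← R1 / (-21).
R2 ← R2 − 18·R1.
R3 ← R3 − 15·R1.
R2 ← R2 / (-260/7).
R1 ← R1 − 9/7·R2.
R3 ← R3 + 65/7·R2.
Rank is 2 with 3 unknowns, leaving p free.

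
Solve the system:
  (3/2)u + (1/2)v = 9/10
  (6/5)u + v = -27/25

u = 8/5, v = -3

From equation 2: v = -27/25 − 6/5·u.
Substitute into equation 1 and solve: u = 8/5.
Then v = -3.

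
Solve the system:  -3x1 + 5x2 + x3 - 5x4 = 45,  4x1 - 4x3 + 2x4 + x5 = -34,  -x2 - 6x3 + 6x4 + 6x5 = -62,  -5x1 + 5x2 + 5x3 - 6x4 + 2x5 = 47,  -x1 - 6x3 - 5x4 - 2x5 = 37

Row-reduce the augmented matrix:
R1 ← R1 / (-3).
R2 ← R2 − 4·R1.
R4 ← R4 + 5·R1.
R5 ← R5 + 1·R1.
R2 ← R2 / (20/3).
R1 ← R1 + 5/3·R2.
R3 ← R3 + 1·R2.
R4 ← R4 + 10/3·R2.
R5 ← R5 + 5/3·R2.
R3 ← R3 / (-32/5).
R1 ← R1 + 1·R3.
R2 ← R2 + 2/5·R3.
R4 ← R4 − 2·R3.
R5 ← R5 + 7·R3.
R4 ← R4 / (53/32).
R1 ← R1 + 21/64·R4.
R2 ← R2 + 33/32·R4.
R3 ← R3 + 53/64·R4.
R5 ← R5 + 659/64·R4.
R5 ← R5 / (4031/212).
R1 ← R1 − 35/212·R5.
R2 ← R2 − 267/106·R5.
R3 ← R3 − 5/4·R5.
R4 ← R4 − 283/106·R5.
Reading off the reduced rows gives x1 = -5, x2 = 2, x3 = 0, x4 = -4, x5 = -6.

x1 = -5, x2 = 2, x3 = 0, x4 = -4, x5 = -6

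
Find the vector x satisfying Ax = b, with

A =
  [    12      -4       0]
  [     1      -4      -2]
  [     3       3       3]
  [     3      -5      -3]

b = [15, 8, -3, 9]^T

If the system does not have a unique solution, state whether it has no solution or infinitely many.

no solution

Row-reduce:
R1 ← R1 / (12).
R2 ← R2 − 1·R1.
R3 ← R3 − 3·R1.
R4 ← R4 − 3·R1.
R2 ← R2 / (-11/3).
R1 ← R1 + 1/3·R2.
R3 ← R3 − 4·R2.
R4 ← R4 + 4·R2.
R3 ← R3 / (9/11).
R1 ← R1 − 2/11·R3.
R2 ← R2 − 6/11·R3.
R4 ← R4 + 9/11·R3.
Row 4 reduces to 0 = -3/2, a contradiction. The system is inconsistent.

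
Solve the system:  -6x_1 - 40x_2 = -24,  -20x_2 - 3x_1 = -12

Row-reduce:
R1 ← R1 / (-6).
R2 ← R2 + 3·R1.
Rank is 1 with 2 unknowns, leaving x_2 free.

infinitely many solutions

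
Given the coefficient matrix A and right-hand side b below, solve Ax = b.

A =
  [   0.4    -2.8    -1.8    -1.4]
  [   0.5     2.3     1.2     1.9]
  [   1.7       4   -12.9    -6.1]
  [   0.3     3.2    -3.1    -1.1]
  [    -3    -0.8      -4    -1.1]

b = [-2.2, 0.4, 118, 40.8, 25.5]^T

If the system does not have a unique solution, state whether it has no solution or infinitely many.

x_1 = -1, x_2 = 6, x_3 = -6, x_4 = -3

Row-reduce the augmented matrix:
R1 ← R1 / (2/5).
R2 ← R2 − 1/2·R1.
R3 ← R3 − 17/10·R1.
R4 ← R4 − 3/10·R1.
R5 ← R5 + 3·R1.
R2 ← R2 / (29/5).
R1 ← R1 + 7·R2.
R3 ← R3 − 159/10·R2.
R4 ← R4 − 53/10·R2.
R5 ← R5 + 109/5·R2.
R3 ← R3 / (-17061/1160).
R1 ← R1 + 39/116·R3.
R2 ← R2 − 69/116·R3.
R4 ← R4 + 5687/1160·R3.
R5 ← R5 + 2629/580·R3.
Swap R4 and R5.
R4 ← R4 / (2467/470).
R1 ← R1 − 588/517·R4.
R2 ← R2 − 113/517·R4.
R3 ← R3 − 357/517·R4.
R5 reduces to 0 = 0, so the extra equation is consistent.
Reading off the reduced rows gives x_1 = -1, x_2 = 6, x_3 = -6, x_4 = -3.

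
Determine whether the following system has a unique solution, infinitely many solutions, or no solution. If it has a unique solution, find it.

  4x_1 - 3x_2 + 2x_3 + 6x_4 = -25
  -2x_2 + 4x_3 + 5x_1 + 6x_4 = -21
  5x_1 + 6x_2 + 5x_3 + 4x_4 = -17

infinitely many solutions

Row-reduce:
R1 ← R1 / (4).
R2 ← R2 − 5·R1.
R3 ← R3 − 5·R1.
R2 ← R2 / (7/4).
R1 ← R1 + 3/4·R2.
R3 ← R3 − 39/4·R2.
R3 ← R3 / (-41/7).
R1 ← R1 − 8/7·R3.
R2 ← R2 − 6/7·R3.
Rank is 3 with 4 unknowns, leaving x_4 free.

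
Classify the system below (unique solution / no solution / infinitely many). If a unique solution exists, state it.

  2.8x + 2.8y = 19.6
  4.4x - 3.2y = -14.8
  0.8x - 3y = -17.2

Row-reduce the augmented matrix:
R1 ← R1 / (14/5).
R2 ← R2 − 22/5·R1.
R3 ← R3 − 4/5·R1.
R2 ← R2 / (-38/5).
R1 ← R1 − 1·R2.
R3 ← R3 + 19/5·R2.
R3 reduces to 0 = 0, so the extra equation is consistent.
Reading off the reduced rows gives x = 1, y = 6.

x = 1, y = 6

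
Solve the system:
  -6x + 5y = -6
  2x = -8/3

x = -4/3, y = -14/5

Row-reduce the augmented matrix:
R1 ← R1 / (-6).
R2 ← R2 − 2·R1.
R2 ← R2 / (5/3).
R1 ← R1 + 5/6·R2.
Reading off the reduced rows gives x = -4/3, y = -14/5.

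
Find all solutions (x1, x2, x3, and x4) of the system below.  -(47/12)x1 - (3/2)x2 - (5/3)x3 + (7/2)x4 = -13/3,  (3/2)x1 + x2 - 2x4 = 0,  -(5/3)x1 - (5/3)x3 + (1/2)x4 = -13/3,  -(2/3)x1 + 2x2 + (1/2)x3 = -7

infinitely many solutions

Row-reduce:
R1 ← R1 / (-47/12).
R2 ← R2 − 3/2·R1.
R3 ← R3 + 5/3·R1.
R4 ← R4 + 2/3·R1.
R2 ← R2 / (20/47).
R1 ← R1 − 18/47·R2.
R3 ← R3 − 30/47·R2.
R4 ← R4 − 106/47·R2.
Swap R3 and R4.
R3 ← R3 / (25/6).
R1 ← R1 − 1·R3.
R2 ← R2 + 3/2·R3.
Rank is 3 with 4 unknowns, leaving x4 free.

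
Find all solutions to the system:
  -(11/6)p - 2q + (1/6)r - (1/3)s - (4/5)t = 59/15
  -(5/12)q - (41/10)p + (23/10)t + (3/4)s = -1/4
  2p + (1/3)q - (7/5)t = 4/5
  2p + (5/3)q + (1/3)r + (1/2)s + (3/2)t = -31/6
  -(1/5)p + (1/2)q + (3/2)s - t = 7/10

Row-reduce:
R1 ← R1 / (-11/6).
R2 ← R2 + 41/10·R1.
R3 ← R3 − 2·R1.
R4 ← R4 − 2·R1.
R5 ← R5 + 1/5·R1.
R2 ← R2 / (2677/660).
R1 ← R1 − 12/11·R2.
R3 ← R3 + 61/33·R2.
R4 ← R4 + 17/33·R2.
R5 ← R5 − 79/110·R2.
R3 ← R3 / (32/2677).
R1 ← R1 − 25/2677·R3.
R2 ← R2 + 246/2677·R3.
R4 ← R4 − 3757/8031·R3.
R5 ← R5 − 128/2677·R3.
R4 ← R4 / (-1163/96).
R1 ← R1 + 15/32·R4.
R2 ← R2 − 45/16·R4.
R3 ← R3 − 851/32·R4.
Row 5 reduces to 0 = -2, a contradiction. The system is inconsistent.

no solution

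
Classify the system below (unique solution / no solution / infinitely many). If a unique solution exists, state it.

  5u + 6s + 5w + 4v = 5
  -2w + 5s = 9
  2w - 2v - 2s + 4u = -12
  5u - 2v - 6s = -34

u = -4, v = -2, w = 3, s = 3

Row-reduce the augmented matrix:
R1 ← R1 / (5).
R3 ← R3 − 4·R1.
R4 ← R4 − 5·R1.
Swap R2 and R3.
R2 ← R2 / (-26/5).
R1 ← R1 − 4/5·R2.
R4 ← R4 + 6·R2.
R3 ← R3 / (-2).
R1 ← R1 − 9/13·R3.
R2 ← R2 − 5/13·R3.
R4 ← R4 + 35/13·R3.
R4 ← R4 / (-283/26).
R1 ← R1 − 49/26·R4.
R2 ← R2 − 59/26·R4.
R3 ← R3 + 5/2·R4.
Reading off the reduced rows gives u = -4, v = -2, w = 3, s = 3.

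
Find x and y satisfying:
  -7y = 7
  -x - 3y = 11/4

x = 1/4, y = -1

Row-reduce the augmented matrix:
Swap R1 and R2.
R1 ← R1 / (-1).
R2 ← R2 / (-7).
R1 ← R1 − 3·R2.
Reading off the reduced rows gives x = 1/4, y = -1.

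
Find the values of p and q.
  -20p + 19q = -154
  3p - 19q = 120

p = 2, q = -6

Row-reduce the augmented matrix:
R1 ← R1 / (-20).
R2 ← R2 − 3·R1.
R2 ← R2 / (-323/20).
R1 ← R1 + 19/20·R2.
Reading off the reduced rows gives p = 2, q = -6.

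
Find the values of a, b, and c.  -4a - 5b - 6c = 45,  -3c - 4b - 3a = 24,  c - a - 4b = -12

Row-reduce the augmented matrix:
R1 ← R1 / (-4).
R2 ← R2 + 3·R1.
R3 ← R3 + 1·R1.
R2 ← R2 / (-1/4).
R1 ← R1 − 5/4·R2.
R3 ← R3 + 11/4·R2.
R3 ← R3 / (-14).
R1 ← R1 − 9·R3.
R2 ← R2 + 6·R3.
Reading off the reduced rows gives a = -6, b = 3, c = -6.

a = -6, b = 3, c = -6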